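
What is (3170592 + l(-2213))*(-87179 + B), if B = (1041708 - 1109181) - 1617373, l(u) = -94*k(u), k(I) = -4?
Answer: -5619034570200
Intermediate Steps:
l(u) = 376 (l(u) = -94*(-4) = 376)
B = -1684846 (B = -67473 - 1617373 = -1684846)
(3170592 + l(-2213))*(-87179 + B) = (3170592 + 376)*(-87179 - 1684846) = 3170968*(-1772025) = -5619034570200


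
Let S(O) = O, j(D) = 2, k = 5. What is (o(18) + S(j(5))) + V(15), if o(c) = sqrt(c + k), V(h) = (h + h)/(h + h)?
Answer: 3 + sqrt(23) ≈ 7.7958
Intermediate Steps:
V(h) = 1 (V(h) = (2*h)/((2*h)) = (2*h)*(1/(2*h)) = 1)
o(c) = sqrt(5 + c) (o(c) = sqrt(c + 5) = sqrt(5 + c))
(o(18) + S(j(5))) + V(15) = (sqrt(5 + 18) + 2) + 1 = (sqrt(23) + 2) + 1 = (2 + sqrt(23)) + 1 = 3 + sqrt(23)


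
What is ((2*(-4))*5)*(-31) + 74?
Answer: 1314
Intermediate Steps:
((2*(-4))*5)*(-31) + 74 = -8*5*(-31) + 74 = -40*(-31) + 74 = 1240 + 74 = 1314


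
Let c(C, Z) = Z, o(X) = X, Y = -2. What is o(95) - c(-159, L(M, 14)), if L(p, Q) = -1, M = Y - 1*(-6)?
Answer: 96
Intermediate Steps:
M = 4 (M = -2 - 1*(-6) = -2 + 6 = 4)
o(95) - c(-159, L(M, 14)) = 95 - 1*(-1) = 95 + 1 = 96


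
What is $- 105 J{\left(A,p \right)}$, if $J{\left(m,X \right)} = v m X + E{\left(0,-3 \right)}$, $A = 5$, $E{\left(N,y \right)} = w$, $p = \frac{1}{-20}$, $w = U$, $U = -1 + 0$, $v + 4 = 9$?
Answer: $\frac{945}{4} \approx 236.25$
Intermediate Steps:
$v = 5$ ($v = -4 + 9 = 5$)
$U = -1$
$w = -1$
$p = - \frac{1}{20} \approx -0.05$
$E{\left(N,y \right)} = -1$
$J{\left(m,X \right)} = -1 + 5 X m$ ($J{\left(m,X \right)} = 5 m X - 1 = 5 X m - 1 = -1 + 5 X m$)
$- 105 J{\left(A,p \right)} = - 105 \left(-1 + 5 \left(- \frac{1}{20}\right) 5\right) = - 105 \left(-1 - \frac{5}{4}\right) = \left(-105\right) \left(- \frac{9}{4}\right) = \frac{945}{4}$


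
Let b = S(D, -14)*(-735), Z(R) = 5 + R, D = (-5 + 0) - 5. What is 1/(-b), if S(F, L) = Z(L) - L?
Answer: 1/3675 ≈ 0.00027211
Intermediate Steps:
D = -10 (D = -5 - 5 = -10)
S(F, L) = 5 (S(F, L) = (5 + L) - L = 5)
b = -3675 (b = 5*(-735) = -3675)
1/(-b) = 1/(-1*(-3675)) = 1/3675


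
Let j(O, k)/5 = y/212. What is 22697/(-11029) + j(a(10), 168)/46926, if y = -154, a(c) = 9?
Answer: -10263878627/4987269684 ≈ -2.0580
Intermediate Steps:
j(O, k) = -385/106 (j(O, k) = 5*(-154/212) = 5*(-154*1/212) = 5*(-77/106) = -385/106)
22697/(-11029) + j(a(10), 168)/46926 = 22697/(-11029) - 385/106/46926 = 22697*(-1/11029) - 385/106*1/46926 = -22697/11029 - 35/452196 = -10263878627/4987269684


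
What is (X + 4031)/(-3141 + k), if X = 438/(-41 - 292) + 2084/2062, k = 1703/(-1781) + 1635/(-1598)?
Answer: -100985486249282/78744551721459 ≈ -1.2824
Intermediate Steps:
k = -433333/218926 (k = 1703*(-1/1781) + 1635*(-1/1598) = -131/137 - 1635/1598 = -433333/218926 ≈ -1.9794)
X = -34864/114441 (X = 438/(-333) + 2084*(1/2062) = 438*(-1/333) + 1042/1031 = -146/111 + 1042/1031 = -34864/114441 ≈ -0.30465)
(X + 4031)/(-3141 + k) = (-34864/114441 + 4031)/(-3141 - 433333/218926) = 461276807/(114441*(-688079899/218926)) = (461276807/114441)*(-218926/688079899) = -100985486249282/78744551721459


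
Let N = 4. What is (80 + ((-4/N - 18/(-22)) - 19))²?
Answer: 447561/121 ≈ 3698.9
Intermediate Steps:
(80 + ((-4/N - 18/(-22)) - 19))² = (80 + ((-4/4 - 18/(-22)) - 19))² = (80 + ((-4*¼ - 18*(-1/22)) - 19))² = (80 + ((-1 + 9/11) - 19))² = (80 + (-2/11 - 19))² = (80 - 211/11)² = (669/11)² = 447561/121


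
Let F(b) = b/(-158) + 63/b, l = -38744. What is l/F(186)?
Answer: 189768112/4107 ≈ 46206.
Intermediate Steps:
F(b) = 63/b - b/158 (F(b) = b*(-1/158) + 63/b = -b/158 + 63/b = 63/b - b/158)
l/F(186) = -38744/(63/186 - 1/158*186) = -38744/(63*(1/186) - 93/79) = -38744/(21/62 - 93/79) = -38744/(-4107/4898) = -38744*(-4898/4107) = 189768112/4107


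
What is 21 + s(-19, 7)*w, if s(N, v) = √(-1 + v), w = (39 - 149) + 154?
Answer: 21 + 44*√6 ≈ 128.78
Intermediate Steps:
w = 44 (w = -110 + 154 = 44)
21 + s(-19, 7)*w = 21 + √(-1 + 7)*44 = 21 + √6*44 = 21 + 44*√6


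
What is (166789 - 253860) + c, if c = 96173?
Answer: 9102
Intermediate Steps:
(166789 - 253860) + c = (166789 - 253860) + 96173 = -87071 + 96173 = 9102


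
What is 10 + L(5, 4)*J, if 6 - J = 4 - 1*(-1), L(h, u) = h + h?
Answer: 20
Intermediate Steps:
L(h, u) = 2*h
J = 1 (J = 6 - (4 - 1*(-1)) = 6 - (4 + 1) = 6 - 1*5 = 6 - 5 = 1)
10 + L(5, 4)*J = 10 + (2*5)*1 = 10 + 10*1 = 10 + 10 = 20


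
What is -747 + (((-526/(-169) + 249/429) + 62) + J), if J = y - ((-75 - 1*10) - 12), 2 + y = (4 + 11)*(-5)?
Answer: -1229370/1859 ≈ -661.31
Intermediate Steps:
y = -77 (y = -2 + (4 + 11)*(-5) = -2 + 15*(-5) = -2 - 75 = -77)
J = 20 (J = -77 - ((-75 - 1*10) - 12) = -77 - ((-75 - 10) - 12) = -77 - (-85 - 12) = -77 - 1*(-97) = -77 + 97 = 20)
-747 + (((-526/(-169) + 249/429) + 62) + J) = -747 + (((-526/(-169) + 249/429) + 62) + 20) = -747 + (((-526*(-1/169) + 249*(1/429)) + 62) + 20) = -747 + (((526/169 + 83/143) + 62) + 20) = -747 + ((6865/1859 + 62) + 20) = -747 + (122123/1859 + 20) = -747 + 159303/1859 = -1229370/1859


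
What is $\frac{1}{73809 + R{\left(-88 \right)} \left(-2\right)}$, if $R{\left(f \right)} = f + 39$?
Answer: $\frac{1}{73907} \approx 1.3531 \cdot 10^{-5}$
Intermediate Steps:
$R{\left(f \right)} = 39 + f$
$\frac{1}{73809 + R{\left(-88 \right)} \left(-2\right)} = \frac{1}{73809 + \left(39 - 88\right) \left(-2\right)} = \frac{1}{73809 - -98} = \frac{1}{73809 + 98} = \frac{1}{73907}$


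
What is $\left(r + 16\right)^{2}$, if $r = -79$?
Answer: $3969$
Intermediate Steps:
$\left(r + 16\right)^{2} = \left(-79 + 16\right)^{2} = \left(-63\right)^{2} = 3969$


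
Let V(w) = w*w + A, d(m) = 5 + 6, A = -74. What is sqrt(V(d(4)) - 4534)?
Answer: I*sqrt(4487) ≈ 66.985*I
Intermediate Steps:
d(m) = 11
V(w) = -74 + w**2 (V(w) = w*w - 74 = w**2 - 74 = -74 + w**2)
sqrt(V(d(4)) - 4534) = sqrt((-74 + 11**2) - 4534) = sqrt((-74 + 121) - 4534) = sqrt(47 - 4534) = sqrt(-4487) = I*sqrt(4487)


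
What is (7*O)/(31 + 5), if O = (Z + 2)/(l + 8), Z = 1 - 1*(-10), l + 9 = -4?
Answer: -91/180 ≈ -0.50556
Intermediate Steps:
l = -13 (l = -9 - 4 = -13)
Z = 11 (Z = 1 + 10 = 11)
O = -13/5 (O = (11 + 2)/(-13 + 8) = 13/(-5) = 13*(-⅕) = -13/5 ≈ -2.6000)
(7*O)/(31 + 5) = (7*(-13/5))/(31 + 5) = -91/5/36 = -91/5*1/36 = -91/180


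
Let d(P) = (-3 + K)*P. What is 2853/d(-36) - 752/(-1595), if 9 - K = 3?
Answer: -496591/19140 ≈ -25.945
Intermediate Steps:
K = 6 (K = 9 - 1*3 = 9 - 3 = 6)
d(P) = 3*P (d(P) = (-3 + 6)*P = 3*P)
2853/d(-36) - 752/(-1595) = 2853/((3*(-36))) - 752/(-1595) = 2853/(-108) - 752*(-1/1595) = 2853*(-1/108) + 752/1595 = -317/12 + 752/1595 = -496591/19140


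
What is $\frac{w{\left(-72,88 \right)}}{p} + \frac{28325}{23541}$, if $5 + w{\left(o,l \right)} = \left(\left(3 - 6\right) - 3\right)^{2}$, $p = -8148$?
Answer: $\frac{3651783}{3044636} \approx 1.1994$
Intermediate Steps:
$w{\left(o,l \right)} = 31$ ($w{\left(o,l \right)} = -5 + \left(\left(3 - 6\right) - 3\right)^{2} = -5 + \left(-3 - 3\right)^{2} = -5 + \left(-6\right)^{2} = -5 + 36 = 31$)
$\frac{w{\left(-72,88 \right)}}{p} + \frac{28325}{23541} = \frac{31}{-8148} + \frac{28325}{23541} = 31 \left(- \frac{1}{8148}\right) + 28325 \cdot \frac{1}{23541} = - \frac{31}{8148} + \frac{28325}{23541} = \frac{3651783}{3044636}$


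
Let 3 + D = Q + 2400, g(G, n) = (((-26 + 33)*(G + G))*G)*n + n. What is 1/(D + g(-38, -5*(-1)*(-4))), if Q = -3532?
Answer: -1/405475 ≈ -2.4662e-6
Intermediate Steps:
g(G, n) = n + 14*n*G² (g(G, n) = ((7*(2*G))*G)*n + n = ((14*G)*G)*n + n = (14*G²)*n + n = 14*n*G² + n = n + 14*n*G²)
D = -1135 (D = -3 + (-3532 + 2400) = -3 - 1132 = -1135)
1/(D + g(-38, -5*(-1)*(-4))) = 1/(-1135 + (-5*(-1)*(-4))*(1 + 14*(-38)²)) = 1/(-1135 + (5*(-4))*(1 + 14*1444)) = 1/(-1135 - 20*(1 + 20216)) = 1/(-1135 - 20*20217) = 1/(-1135 - 404340) = 1/(-405475) = -1/405475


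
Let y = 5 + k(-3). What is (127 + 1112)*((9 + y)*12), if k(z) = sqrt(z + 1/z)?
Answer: 208152 + 4956*I*sqrt(30) ≈ 2.0815e+5 + 27145.0*I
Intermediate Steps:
y = 5 + I*sqrt(30)/3 (y = 5 + sqrt(-3 + 1/(-3)) = 5 + sqrt(-3 - 1/3) = 5 + sqrt(-10/3) = 5 + I*sqrt(30)/3 ≈ 5.0 + 1.8257*I)
(127 + 1112)*((9 + y)*12) = (127 + 1112)*((9 + (5 + I*sqrt(30)/3))*12) = 1239*((14 + I*sqrt(30)/3)*12) = 1239*(168 + 4*I*sqrt(30)) = 208152 + 4956*I*sqrt(30)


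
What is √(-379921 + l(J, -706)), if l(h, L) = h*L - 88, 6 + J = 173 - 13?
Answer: 37*I*√357 ≈ 699.09*I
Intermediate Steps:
J = 154 (J = -6 + (173 - 13) = -6 + 160 = 154)
l(h, L) = -88 + L*h (l(h, L) = L*h - 88 = -88 + L*h)
√(-379921 + l(J, -706)) = √(-379921 + (-88 - 706*154)) = √(-379921 + (-88 - 108724)) = √(-379921 - 108812) = √(-488733) = 37*I*√357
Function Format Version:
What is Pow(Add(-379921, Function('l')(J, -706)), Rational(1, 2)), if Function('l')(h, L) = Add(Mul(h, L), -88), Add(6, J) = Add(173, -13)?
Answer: Mul(37, I, Pow(357, Rational(1, 2))) ≈ Mul(699.09, I)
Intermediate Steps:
J = 154 (J = Add(-6, Add(173, -13)) = Add(-6, 160) = 154)
Function('l')(h, L) = Add(-88, Mul(L, h)) (Function('l')(h, L) = Add(Mul(L, h), -88) = Add(-88, Mul(L, h)))
Pow(Add(-379921, Function('l')(J, -706)), Rational(1, 2)) = Pow(Add(-379921, Add(-88, Mul(-706, 154))), Rational(1, 2)) = Pow(Add(-379921, Add(-88, -108724)), Rational(1, 2)) = Pow(Add(-379921, -108812), Rational(1, 2)) = Pow(-488733, Rational(1, 2)) = Mul(37, I, Pow(357, Rational(1, 2)))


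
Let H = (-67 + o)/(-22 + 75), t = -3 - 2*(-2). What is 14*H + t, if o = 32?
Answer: -437/53 ≈ -8.2453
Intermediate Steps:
t = 1 (t = -3 + 4 = 1)
H = -35/53 (H = (-67 + 32)/(-22 + 75) = -35/53 ≈ -0.66038)
14*H + t = 14*(-35/53) + 1 = -490/53 + 1 = -437/53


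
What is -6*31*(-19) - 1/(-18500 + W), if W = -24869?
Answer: 153266047/43369 ≈ 3534.0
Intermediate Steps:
-6*31*(-19) - 1/(-18500 + W) = -6*31*(-19) - 1/(-18500 - 24869) = -186*(-19) - 1/(-43369) = 3534 - 1*(-1/43369) = 3534 + 1/43369 = 153266047/43369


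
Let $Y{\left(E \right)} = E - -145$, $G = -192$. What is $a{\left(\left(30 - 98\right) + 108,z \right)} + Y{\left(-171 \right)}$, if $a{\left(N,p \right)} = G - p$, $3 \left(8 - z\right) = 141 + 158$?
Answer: $- \frac{379}{3} \approx -126.33$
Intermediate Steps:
$z = - \frac{275}{3}$ ($z = 8 - \frac{141 + 158}{3} = 8 - \frac{299}{3} = - \frac{275}{3} \approx -91.667$)
$a{\left(N,p \right)} = -192 - p$
$Y{\left(E \right)} = 145 + E$ ($Y{\left(E \right)} = E + 145 = 145 + E$)
$a{\left(\left(30 - 98\right) + 108,z \right)} + Y{\left(-171 \right)} = \left(-192 - - \frac{275}{3}\right) + \left(145 - 171\right) = \left(-192 + \frac{275}{3}\right) - 26 = - \frac{301}{3} - 26 = - \frac{379}{3}$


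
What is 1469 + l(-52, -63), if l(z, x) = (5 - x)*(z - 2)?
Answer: -2203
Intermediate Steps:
l(z, x) = (-2 + z)*(5 - x) (l(z, x) = (5 - x)*(-2 + z) = (-2 + z)*(5 - x))
1469 + l(-52, -63) = 1469 + (-10 + 2*(-63) + 5*(-52) - 1*(-63)*(-52)) = 1469 + (-10 - 126 - 260 - 3276) = 1469 - 3672 = -2203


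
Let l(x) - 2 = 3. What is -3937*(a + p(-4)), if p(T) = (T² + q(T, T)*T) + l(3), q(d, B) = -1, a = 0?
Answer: -98425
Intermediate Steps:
l(x) = 5 (l(x) = 2 + 3 = 5)
p(T) = 5 + T² - T (p(T) = (T² - T) + 5 = 5 + T² - T)
-3937*(a + p(-4)) = -3937*(0 + (5 + (-4)² - 1*(-4))) = -3937*(0 + (5 + 16 + 4)) = -3937*(0 + 25) = -3937*25 = -98425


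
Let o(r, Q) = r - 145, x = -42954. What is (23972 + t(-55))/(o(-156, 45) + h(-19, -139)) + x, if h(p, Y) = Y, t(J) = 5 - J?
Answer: -2365474/55 ≈ -43009.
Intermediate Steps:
o(r, Q) = -145 + r
(23972 + t(-55))/(o(-156, 45) + h(-19, -139)) + x = (23972 + (5 - 1*(-55)))/((-145 - 156) - 139) - 42954 = (23972 + (5 + 55))/(-301 - 139) - 42954 = (23972 + 60)/(-440) - 42954 = 24032*(-1/440) - 42954 = -3004/55 - 42954 = -2365474/55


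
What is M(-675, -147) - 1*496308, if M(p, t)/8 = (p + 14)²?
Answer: 2999060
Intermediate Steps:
M(p, t) = 8*(14 + p)² (M(p, t) = 8*(p + 14)² = 8*(14 + p)²)
M(-675, -147) - 1*496308 = 8*(14 - 675)² - 1*496308 = 8*(-661)² - 496308 = 8*436921 - 496308 = 3495368 - 496308 = 2999060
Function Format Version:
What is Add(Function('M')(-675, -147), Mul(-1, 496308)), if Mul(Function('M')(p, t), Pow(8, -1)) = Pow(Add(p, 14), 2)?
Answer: 2999060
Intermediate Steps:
Function('M')(p, t) = Mul(8, Pow(Add(14, p), 2)) (Function('M')(p, t) = Mul(8, Pow(Add(p, 14), 2)) = Mul(8, Pow(Add(14, p), 2)))
Add(Function('M')(-675, -147), Mul(-1, 496308)) = Add(Mul(8, Pow(Add(14, -675), 2)), Mul(-1, 496308)) = Add(Mul(8, Pow(-661, 2)), -496308) = Add(Mul(8, 436921), -496308) = Add(3495368, -496308) = 2999060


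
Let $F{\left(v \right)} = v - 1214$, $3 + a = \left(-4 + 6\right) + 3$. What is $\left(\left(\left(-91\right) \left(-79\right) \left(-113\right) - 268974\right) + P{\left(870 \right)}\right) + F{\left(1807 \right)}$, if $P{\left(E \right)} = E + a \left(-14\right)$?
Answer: $-1079896$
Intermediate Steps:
$a = 2$ ($a = -3 + \left(\left(-4 + 6\right) + 3\right) = -3 + \left(2 + 3\right) = -3 + 5 = 2$)
$P{\left(E \right)} = -28 + E$ ($P{\left(E \right)} = E + 2 \left(-14\right) = E - 28 = -28 + E$)
$F{\left(v \right)} = -1214 + v$
$\left(\left(\left(-91\right) \left(-79\right) \left(-113\right) - 268974\right) + P{\left(870 \right)}\right) + F{\left(1807 \right)} = \left(\left(\left(-91\right) \left(-79\right) \left(-113\right) - 268974\right) + \left(-28 + 870\right)\right) + \left(-1214 + 1807\right) = \left(\left(7189 \left(-113\right) - 268974\right) + 842\right) + 593 = \left(\left(-812357 - 268974\right) + 842\right) + 593 = \left(-1081331 + 842\right) + 593 = -1080489 + 593 = -1079896$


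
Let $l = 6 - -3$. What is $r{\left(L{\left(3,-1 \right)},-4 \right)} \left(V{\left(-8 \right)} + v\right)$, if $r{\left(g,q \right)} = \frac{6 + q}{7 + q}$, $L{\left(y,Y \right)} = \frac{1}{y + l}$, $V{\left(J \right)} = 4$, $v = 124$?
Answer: $\frac{256}{3} \approx 85.333$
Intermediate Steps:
$l = 9$ ($l = 6 + 3 = 9$)
$L{\left(y,Y \right)} = \frac{1}{9 + y}$ ($L{\left(y,Y \right)} = \frac{1}{y + 9} = \frac{1}{9 + y}$)
$r{\left(g,q \right)} = \frac{6 + q}{7 + q}$
$r{\left(L{\left(3,-1 \right)},-4 \right)} \left(V{\left(-8 \right)} + v\right) = \frac{6 - 4}{7 - 4} \left(4 + 124\right) = \frac{1}{3} \cdot 2 \cdot 128 = \frac{2}{3} \cdot 128 = \frac{256}{3}$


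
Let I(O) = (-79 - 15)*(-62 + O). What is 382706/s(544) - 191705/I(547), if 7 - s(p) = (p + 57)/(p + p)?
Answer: 3796859441219/63962770 ≈ 59360.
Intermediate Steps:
I(O) = 5828 - 94*O (I(O) = -94*(-62 + O) = 5828 - 94*O)
s(p) = 7 - (57 + p)/(2*p) (s(p) = 7 - (p + 57)/(p + p) = 7 - (57 + p)/(2*p))
382706/s(544) - 191705/I(547) = 382706/(((½)*(-57 + 13*544)/544)) - 191705/(5828 - 94*547) = 382706/(((½)*(1/544)*(-57 + 7072))) - 191705/(5828 - 51418) = 382706/(((½)*(1/544)*7015)) - 191705/(-45590) = 382706/(7015/1088) - 191705*(-1/45590) = 382706*(1088/7015) + 38341/9118 = 416384128/7015 + 38341/9118 = 3796859441219/63962770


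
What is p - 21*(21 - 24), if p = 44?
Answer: 107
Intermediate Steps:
p - 21*(21 - 24) = 44 - 21*(21 - 24) = 44 - 21*(-3) = 44 + 63 = 107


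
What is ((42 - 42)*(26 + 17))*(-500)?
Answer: 0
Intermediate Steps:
((42 - 42)*(26 + 17))*(-500) = (0*43)*(-500) = 0*(-500) = 0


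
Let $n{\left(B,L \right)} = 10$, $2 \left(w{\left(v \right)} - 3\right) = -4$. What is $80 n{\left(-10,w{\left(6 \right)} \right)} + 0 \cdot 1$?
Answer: $800$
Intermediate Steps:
$w{\left(v \right)} = 1$ ($w{\left(v \right)} = 3 + \frac{1}{2} \left(-4\right) = 3 - 2 = 1$)
$80 n{\left(-10,w{\left(6 \right)} \right)} + 0 \cdot 1 = 80 \cdot 10 + 0 \cdot 1 = 800 + 0 = 800$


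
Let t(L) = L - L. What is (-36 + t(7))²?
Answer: 1296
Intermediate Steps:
t(L) = 0
(-36 + t(7))² = (-36 + 0)² = (-36)² = 1296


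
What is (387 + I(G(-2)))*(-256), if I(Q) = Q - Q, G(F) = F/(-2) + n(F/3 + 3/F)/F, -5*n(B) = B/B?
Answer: -99072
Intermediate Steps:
n(B) = -⅕ (n(B) = -B/(5*B) = -⅕*1 = -⅕)
G(F) = -F/2 - 1/(5*F) (G(F) = F/(-2) - 1/(5*F) = F*(-½) - 1/(5*F) = -F/2 - 1/(5*F))
I(Q) = 0
(387 + I(G(-2)))*(-256) = (387 + 0)*(-256) = 387*(-256) = -99072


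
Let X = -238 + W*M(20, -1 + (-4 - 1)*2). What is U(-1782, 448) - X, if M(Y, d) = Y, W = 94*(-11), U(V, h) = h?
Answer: 21366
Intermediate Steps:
W = -1034
X = -20918 (X = -238 - 1034*20 = -238 - 20680 = -20918)
U(-1782, 448) - X = 448 - 1*(-20918) = 448 + 20918 = 21366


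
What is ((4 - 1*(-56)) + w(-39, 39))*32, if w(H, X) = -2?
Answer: 1856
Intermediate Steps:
((4 - 1*(-56)) + w(-39, 39))*32 = ((4 - 1*(-56)) - 2)*32 = ((4 + 56) - 2)*32 = (60 - 2)*32 = 58*32 = 1856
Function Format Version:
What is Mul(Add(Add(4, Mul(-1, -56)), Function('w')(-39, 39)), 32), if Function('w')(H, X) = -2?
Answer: 1856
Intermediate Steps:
Mul(Add(Add(4, Mul(-1, -56)), Function('w')(-39, 39)), 32) = Mul(Add(Add(4, Mul(-1, -56)), -2), 32) = Mul(Add(Add(4, 56), -2), 32) = Mul(Add(60, -2), 32) = Mul(58, 32) = 1856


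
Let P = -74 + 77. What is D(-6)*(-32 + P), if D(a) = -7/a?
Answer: -203/6 ≈ -33.833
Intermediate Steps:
P = 3
D(-6)*(-32 + P) = (-7/(-6))*(-32 + 3) = -7*(-⅙)*(-29) = (7/6)*(-29) = -203/6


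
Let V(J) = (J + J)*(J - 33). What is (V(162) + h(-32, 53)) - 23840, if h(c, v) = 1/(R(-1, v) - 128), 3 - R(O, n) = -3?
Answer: 2190631/122 ≈ 17956.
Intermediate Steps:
V(J) = 2*J*(-33 + J) (V(J) = (2*J)*(-33 + J) = 2*J*(-33 + J))
R(O, n) = 6 (R(O, n) = 3 - 1*(-3) = 3 + 3 = 6)
h(c, v) = -1/122 (h(c, v) = 1/(6 - 128) = 1/(-122) = -1/122)
(V(162) + h(-32, 53)) - 23840 = (2*162*(-33 + 162) - 1/122) - 23840 = (2*162*129 - 1/122) - 23840 = (41796 - 1/122) - 23840 = 5099111/122 - 23840 = 2190631/122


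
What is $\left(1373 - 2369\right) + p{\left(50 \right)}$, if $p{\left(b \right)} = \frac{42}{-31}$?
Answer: $- \frac{30918}{31} \approx -997.35$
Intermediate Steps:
$p{\left(b \right)} = - \frac{42}{31}$ ($p{\left(b \right)} = 42 \left(- \frac{1}{31}\right) = - \frac{42}{31}$)
$\left(1373 - 2369\right) + p{\left(50 \right)} = \left(1373 - 2369\right) - \frac{42}{31} = -996 - \frac{42}{31} = - \frac{30918}{31}$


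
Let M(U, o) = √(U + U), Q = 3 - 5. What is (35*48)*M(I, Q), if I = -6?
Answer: 3360*I*√3 ≈ 5819.7*I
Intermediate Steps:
Q = -2
M(U, o) = √2*√U (M(U, o) = √(2*U) = √2*√U)
(35*48)*M(I, Q) = (35*48)*(√2*√(-6)) = 1680*(√2*(I*√6)) = 1680*(2*I*√3) = 3360*I*√3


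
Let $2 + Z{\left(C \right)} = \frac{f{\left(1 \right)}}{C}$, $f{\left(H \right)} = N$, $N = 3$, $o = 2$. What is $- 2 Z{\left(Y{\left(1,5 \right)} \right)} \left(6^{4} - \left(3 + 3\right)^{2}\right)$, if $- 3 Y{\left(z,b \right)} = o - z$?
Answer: $27720$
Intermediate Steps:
$Y{\left(z,b \right)} = - \frac{2}{3} + \frac{z}{3}$ ($Y{\left(z,b \right)} = - \frac{2 - z}{3} = - \frac{2}{3} + \frac{z}{3}$)
$f{\left(H \right)} = 3$
$Z{\left(C \right)} = -2 + \frac{3}{C}$
$- 2 Z{\left(Y{\left(1,5 \right)} \right)} \left(6^{4} - \left(3 + 3\right)^{2}\right) = - 2 \left(-2 + \frac{3}{- \frac{2}{3} + \frac{1}{3} \cdot 1}\right) \left(6^{4} - \left(3 + 3\right)^{2}\right) = - 2 \left(-2 + \frac{3}{- \frac{2}{3} + \frac{1}{3}}\right) \left(1296 - 6^{2}\right) = - 2 \left(-2 + \frac{3}{- \frac{1}{3}}\right) \left(1296 - 36\right) = - 2 \left(-2 + 3 \left(-3\right)\right) \left(1296 - 36\right) = - 2 \left(-2 - 9\right) 1260 = \left(-2\right) \left(-11\right) 1260 = 22 \cdot 1260 = 27720$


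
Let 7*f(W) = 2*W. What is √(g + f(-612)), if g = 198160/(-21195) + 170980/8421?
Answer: 2*I*√644606643899085/3966291 ≈ 12.802*I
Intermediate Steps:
f(W) = 2*W/7 (f(W) = (2*W)/7 = 2*W/7)
g = 130347716/11898873 (g = 198160*(-1/21195) + 170980*(1/8421) = -39632/4239 + 170980/8421 = 130347716/11898873 ≈ 10.955)
√(g + f(-612)) = √(130347716/11898873 + (2/7)*(-612)) = √(130347716/11898873 - 1224/7) = √(-1950255220/11898873) = 2*I*√644606643899085/3966291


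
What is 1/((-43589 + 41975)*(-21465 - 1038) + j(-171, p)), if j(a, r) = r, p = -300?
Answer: 1/36319542 ≈ 2.7533e-8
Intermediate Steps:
1/((-43589 + 41975)*(-21465 - 1038) + j(-171, p)) = 1/((-43589 + 41975)*(-21465 - 1038) - 300) = 1/(-1614*(-22503) - 300) = 1/(36319842 - 300) = 1/36319542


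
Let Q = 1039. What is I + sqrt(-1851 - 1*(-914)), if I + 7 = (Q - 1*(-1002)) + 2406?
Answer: 4440 + I*sqrt(937) ≈ 4440.0 + 30.61*I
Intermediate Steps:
I = 4440 (I = -7 + ((1039 - 1*(-1002)) + 2406) = -7 + ((1039 + 1002) + 2406) = -7 + (2041 + 2406) = -7 + 4447 = 4440)
I + sqrt(-1851 - 1*(-914)) = 4440 + sqrt(-1851 - 1*(-914)) = 4440 + sqrt(-1851 + 914) = 4440 + sqrt(-937) = 4440 + I*sqrt(937)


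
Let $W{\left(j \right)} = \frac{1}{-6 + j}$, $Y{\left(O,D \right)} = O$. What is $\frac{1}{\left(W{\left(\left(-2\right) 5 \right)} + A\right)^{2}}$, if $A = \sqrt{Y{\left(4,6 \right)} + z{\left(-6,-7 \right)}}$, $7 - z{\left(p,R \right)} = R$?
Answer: $\frac{256}{\left(1 - 48 \sqrt{2}\right)^{2}} \approx 0.057229$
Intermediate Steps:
$z{\left(p,R \right)} = 7 - R$
$A = 3 \sqrt{2}$ ($A = \sqrt{4 + \left(7 - -7\right)} = \sqrt{4 + \left(7 + 7\right)} = \sqrt{4 + 14} = \sqrt{18} = 3 \sqrt{2} \approx 4.2426$)
$\frac{1}{\left(W{\left(\left(-2\right) 5 \right)} + A\right)^{2}} = \frac{1}{\left(\frac{1}{-6 - 10} + 3 \sqrt{2}\right)^{2}} = \frac{1}{\left(\frac{1}{-16} + 3 \sqrt{2}\right)^{2}} = \frac{1}{\left(- \frac{1}{16} + 3 \sqrt{2}\right)^{2}}$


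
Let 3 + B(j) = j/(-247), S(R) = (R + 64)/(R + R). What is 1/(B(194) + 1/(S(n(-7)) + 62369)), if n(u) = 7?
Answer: -215689539/816473137 ≈ -0.26417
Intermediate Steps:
S(R) = (64 + R)/(2*R) (S(R) = (64 + R)/((2*R)) = (64 + R)*(1/(2*R)) = (64 + R)/(2*R))
B(j) = -3 - j/247 (B(j) = -3 + j/(-247) = -3 + j*(-1/247) = -3 - j/247)
1/(B(194) + 1/(S(n(-7)) + 62369)) = 1/((-3 - 1/247*194) + 1/((½)*(64 + 7)/7 + 62369)) = 1/((-3 - 194/247) + 1/((½)*(⅐)*71 + 62369)) = 1/(-935/247 + 1/(71/14 + 62369)) = 1/(-935/247 + 1/(873237/14)) = 1/(-935/247 + 14/873237) = 1/(-816473137/215689539) = -215689539/816473137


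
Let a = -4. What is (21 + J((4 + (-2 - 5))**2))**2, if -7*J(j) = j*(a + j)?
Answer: 10404/49 ≈ 212.33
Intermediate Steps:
J(j) = -j*(-4 + j)/7
(21 + J((4 + (-2 - 5))**2))**2 = (21 + (4 + (-2 - 5))**2*(4 - (4 + (-2 - 5))**2)/7)**2 = (21 + (4 - 7)**2*(4 - (4 - 7)**2)/7)**2 = (21 + (1/7)*(-3)**2*(4 - 1*(-3)**2))**2 = (21 + (1/7)*9*(4 - 1*9))**2 = (21 + (1/7)*9*(4 - 9))**2 = (21 + (1/7)*9*(-5))**2 = (21 - 45/7)**2 = (102/7)**2 = 10404/49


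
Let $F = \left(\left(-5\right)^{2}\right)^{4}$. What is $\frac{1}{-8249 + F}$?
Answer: $\frac{1}{382376} \approx 2.6152 \cdot 10^{-6}$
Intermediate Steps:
$F = 390625$ ($F = 25^{4} = 390625$)
$\frac{1}{-8249 + F} = \frac{1}{-8249 + 390625} = \frac{1}{382376}$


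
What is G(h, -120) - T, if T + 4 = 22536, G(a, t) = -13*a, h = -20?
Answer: -22272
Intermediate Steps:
T = 22532 (T = -4 + 22536 = 22532)
G(h, -120) - T = -13*(-20) - 1*22532 = 260 - 22532 = -22272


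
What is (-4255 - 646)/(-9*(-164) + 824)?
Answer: -4901/2300 ≈ -2.1309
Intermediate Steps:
(-4255 - 646)/(-9*(-164) + 824) = -4901/(1476 + 824) = -4901/2300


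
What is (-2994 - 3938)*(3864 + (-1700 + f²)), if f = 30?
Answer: -21239648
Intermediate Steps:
(-2994 - 3938)*(3864 + (-1700 + f²)) = (-2994 - 3938)*(3864 + (-1700 + 30²)) = -6932*(3864 + (-1700 + 900)) = -6932*(3864 - 800) = -6932*3064 = -21239648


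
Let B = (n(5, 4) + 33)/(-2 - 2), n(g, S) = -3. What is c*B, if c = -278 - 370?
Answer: 4860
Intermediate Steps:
c = -648
B = -15/2 (B = (-3 + 33)/(-2 - 2) = 30/(-4) = 30*(-1/4) = -15/2 ≈ -7.5000)
c*B = -648*(-15/2) = 4860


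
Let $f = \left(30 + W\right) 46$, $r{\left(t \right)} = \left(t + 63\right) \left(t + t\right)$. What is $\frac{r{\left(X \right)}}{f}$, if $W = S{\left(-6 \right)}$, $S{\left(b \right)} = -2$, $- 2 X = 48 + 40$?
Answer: $- \frac{209}{161} \approx -1.2981$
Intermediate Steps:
$X = -44$ ($X = - \frac{48 + 40}{2} = \left(- \frac{1}{2}\right) 88 = -44$)
$W = -2$
$r{\left(t \right)} = 2 t \left(63 + t\right)$ ($r{\left(t \right)} = \left(63 + t\right) 2 t = 2 t \left(63 + t\right)$)
$f = 1288$ ($f = \left(30 - 2\right) 46 = 28 \cdot 46 = 1288$)
$\frac{r{\left(X \right)}}{f} = \frac{2 \left(-44\right) \left(63 - 44\right)}{1288} = 2 \left(-44\right) 19 \cdot \frac{1}{1288} = \left(-1672\right) \frac{1}{1288} = - \frac{209}{161}$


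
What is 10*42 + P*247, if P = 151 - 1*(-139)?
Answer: 72050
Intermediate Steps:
P = 290 (P = 151 + 139 = 290)
10*42 + P*247 = 10*42 + 290*247 = 420 + 71630 = 72050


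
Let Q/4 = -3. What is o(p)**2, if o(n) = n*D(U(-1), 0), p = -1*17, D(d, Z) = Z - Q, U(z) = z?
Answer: 41616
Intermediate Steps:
Q = -12 (Q = 4*(-3) = -12)
D(d, Z) = 12 + Z (D(d, Z) = Z - 1*(-12) = Z + 12 = 12 + Z)
p = -17
o(n) = 12*n (o(n) = n*(12 + 0) = n*12 = 12*n)
o(p)**2 = (12*(-17))**2 = (-204)**2 = 41616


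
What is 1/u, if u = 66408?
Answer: 1/66408 ≈ 1.5058e-5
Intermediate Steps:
1/u = 1/66408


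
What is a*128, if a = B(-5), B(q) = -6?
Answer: -768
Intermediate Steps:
a = -6
a*128 = -6*128 = -768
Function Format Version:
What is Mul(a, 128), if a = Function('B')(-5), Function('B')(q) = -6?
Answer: -768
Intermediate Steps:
a = -6
Mul(a, 128) = Mul(-6, 128) = -768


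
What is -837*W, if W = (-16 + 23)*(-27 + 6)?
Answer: 123039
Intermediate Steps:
W = -147 (W = 7*(-21) = -147)
-837*W = -837*(-147) = 123039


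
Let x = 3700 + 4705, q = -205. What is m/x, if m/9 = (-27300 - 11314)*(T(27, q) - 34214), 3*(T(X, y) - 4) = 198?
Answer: 11865927744/8405 ≈ 1.4118e+6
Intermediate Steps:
T(X, y) = 70 (T(X, y) = 4 + (⅓)*198 = 4 + 66 = 70)
m = 11865927744 (m = 9*((-27300 - 11314)*(70 - 34214)) = 9*(-38614*(-34144)) = 9*1318436416 = 11865927744)
x = 8405
m/x = 11865927744/8405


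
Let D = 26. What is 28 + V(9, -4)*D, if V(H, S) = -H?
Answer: -206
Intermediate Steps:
28 + V(9, -4)*D = 28 - 1*9*26 = 28 - 9*26 = 28 - 234 = -206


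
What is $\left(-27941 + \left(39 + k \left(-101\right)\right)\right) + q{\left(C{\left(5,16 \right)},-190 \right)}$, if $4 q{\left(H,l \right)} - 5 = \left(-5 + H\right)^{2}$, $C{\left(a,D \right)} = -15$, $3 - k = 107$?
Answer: $- \frac{69187}{4} \approx -17297.0$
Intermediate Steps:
$k = -104$ ($k = 3 - 107 = -104$)
$q{\left(H,l \right)} = \frac{5}{4} + \frac{\left(-5 + H\right)^{2}}{4}$
$\left(-27941 + \left(39 + k \left(-101\right)\right)\right) + q{\left(C{\left(5,16 \right)},-190 \right)} = \left(-27941 + \left(39 - -10504\right)\right) + \left(\frac{5}{4} + \frac{\left(-5 - 15\right)^{2}}{4}\right) = \left(-27941 + \left(39 + 10504\right)\right) + \left(\frac{5}{4} + \frac{\left(-20\right)^{2}}{4}\right) = \left(-27941 + 10543\right) + \left(\frac{5}{4} + \frac{1}{4} \cdot 400\right) = -17398 + \left(\frac{5}{4} + 100\right) = -17398 + \frac{405}{4} = - \frac{69187}{4}$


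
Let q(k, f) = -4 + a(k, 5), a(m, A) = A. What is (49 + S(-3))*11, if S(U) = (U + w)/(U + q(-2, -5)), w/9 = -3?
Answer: 704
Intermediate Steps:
w = -27 (w = 9*(-3) = -27)
q(k, f) = 1 (q(k, f) = -4 + 5 = 1)
S(U) = (-27 + U)/(1 + U) (S(U) = (U - 27)/(U + 1) = (-27 + U)/(1 + U))
(49 + S(-3))*11 = (49 + (-27 - 3)/(1 - 3))*11 = (49 - 30/(-2))*11 = (49 - 1/2*(-30))*11 = (49 + 15)*11 = 64*11 = 704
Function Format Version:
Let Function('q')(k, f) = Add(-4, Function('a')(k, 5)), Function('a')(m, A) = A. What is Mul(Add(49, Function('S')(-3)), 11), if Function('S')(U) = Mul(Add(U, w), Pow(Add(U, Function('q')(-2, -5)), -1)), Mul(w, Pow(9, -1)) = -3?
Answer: 704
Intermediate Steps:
w = -27 (w = Mul(9, -3) = -27)
Function('q')(k, f) = 1 (Function('q')(k, f) = Add(-4, 5) = 1)
Function('S')(U) = Mul(Pow(Add(1, U), -1), Add(-27, U)) (Function('S')(U) = Mul(Add(U, -27), Pow(Add(U, 1), -1)) = Mul(Add(-27, U), Pow(Add(1, U), -1)) = Mul(Pow(Add(1, U), -1), Add(-27, U)))
Mul(Add(49, Function('S')(-3)), 11) = Mul(Add(49, Mul(Pow(Add(1, -3), -1), Add(-27, -3))), 11) = Mul(Add(49, Mul(Pow(-2, -1), -30)), 11) = Mul(Add(49, Mul(Rational(-1, 2), -30)), 11) = Mul(Add(49, 15), 11) = Mul(64, 11) = 704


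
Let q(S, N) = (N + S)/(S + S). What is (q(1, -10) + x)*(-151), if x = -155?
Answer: 48169/2 ≈ 24085.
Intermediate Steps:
q(S, N) = (N + S)/(2*S) (q(S, N) = (N + S)/((2*S)) = (N + S)*(1/(2*S)) = (N + S)/(2*S))
(q(1, -10) + x)*(-151) = ((½)*(-10 + 1)/1 - 155)*(-151) = ((½)*1*(-9) - 155)*(-151) = (-9/2 - 155)*(-151) = -319/2*(-151) = 48169/2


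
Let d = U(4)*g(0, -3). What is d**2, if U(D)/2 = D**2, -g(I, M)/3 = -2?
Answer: 36864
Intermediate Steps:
g(I, M) = 6 (g(I, M) = -3*(-2) = 6)
U(D) = 2*D**2
d = 192 (d = (2*4**2)*6 = (2*16)*6 = 32*6 = 192)
d**2 = 192**2 = 36864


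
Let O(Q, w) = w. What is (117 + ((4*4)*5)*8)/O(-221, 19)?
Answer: 757/19 ≈ 39.842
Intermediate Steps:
(117 + ((4*4)*5)*8)/O(-221, 19) = (117 + ((4*4)*5)*8)/19 = (117 + (16*5)*8)*(1/19) = (117 + 80*8)*(1/19) = (117 + 640)*(1/19) = 757*(1/19) = 757/19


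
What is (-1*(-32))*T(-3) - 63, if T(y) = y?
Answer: -159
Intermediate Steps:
(-1*(-32))*T(-3) - 63 = -1*(-32)*(-3) - 63 = 32*(-3) - 63 = -96 - 63 = -159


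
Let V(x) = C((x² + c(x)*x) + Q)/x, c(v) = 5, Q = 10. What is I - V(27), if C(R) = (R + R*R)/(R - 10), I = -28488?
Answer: -332666407/11664 ≈ -28521.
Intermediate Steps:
C(R) = (R + R²)/(-10 + R)
V(x) = (10 + x² + 5*x)*(11 + x² + 5*x)/(x*(x² + 5*x)) (V(x) = (((x² + 5*x) + 10)*(1 + ((x² + 5*x) + 10))/(-10 + ((x² + 5*x) + 10)))/x = ((10 + x² + 5*x)*(1 + (10 + x² + 5*x))/(-10 + (10 + x² + 5*x)))/x = ((10 + x² + 5*x)*(11 + x² + 5*x)/(x² + 5*x))/x = (10 + x² + 5*x)*(11 + x² + 5*x)/(x*(x² + 5*x)))
I - V(27) = -28488 - (10 + 27² + 5*27)*(11 + 27² + 5*27)/(27²*(5 + 27)) = -28488 - (10 + 729 + 135)*(11 + 729 + 135)/(729*32) = -28488 - 874*875/(729*32) = -28488 - 1*382375/11664 = -28488 - 382375/11664 = -332666407/11664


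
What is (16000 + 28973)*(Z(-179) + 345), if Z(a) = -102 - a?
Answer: 18978606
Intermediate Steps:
(16000 + 28973)*(Z(-179) + 345) = (16000 + 28973)*((-102 - 1*(-179)) + 345) = 44973*((-102 + 179) + 345) = 44973*(77 + 345) = 44973*422 = 18978606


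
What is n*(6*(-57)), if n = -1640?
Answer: 560880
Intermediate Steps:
n*(6*(-57)) = -9840*(-57) = -1640*(-342) = 560880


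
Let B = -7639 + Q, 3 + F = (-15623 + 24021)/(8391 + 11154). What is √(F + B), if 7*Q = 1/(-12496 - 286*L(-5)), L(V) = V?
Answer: I*√17515856409736479196710/1513994790 ≈ 87.416*I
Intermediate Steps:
F = -50237/19545 (F = -3 + (-15623 + 24021)/(8391 + 11154) = -3 + 8398/19545 = -50237/19545 ≈ -2.5703)
Q = -1/77462 (Q = 1/(7*(-12496 - 286*(-5))) = 1/(7*(-12496 + 1430)) = (⅐)/(-11066) = (⅐)*(-1/11066) = -1/77462 ≈ -1.2910e-5)
B = -591732219/77462 (B = -7639 - 1/77462 = -591732219/77462 ≈ -7639.0)
√(F + B) = √(-50237/19545 - 591732219/77462) = √(-11569297678849/1513994790) = I*√17515856409736479196710/1513994790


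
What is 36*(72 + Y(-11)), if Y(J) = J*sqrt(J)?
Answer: 2592 - 396*I*sqrt(11) ≈ 2592.0 - 1313.4*I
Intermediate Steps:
Y(J) = J**(3/2)
36*(72 + Y(-11)) = 36*(72 + (-11)**(3/2)) = 36*(72 - 11*I*sqrt(11)) = 2592 - 396*I*sqrt(11)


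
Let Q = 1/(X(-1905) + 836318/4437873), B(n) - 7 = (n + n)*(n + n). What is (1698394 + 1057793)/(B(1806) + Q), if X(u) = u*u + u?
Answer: 44365511843393606586/210006401200626420851 ≈ 0.21126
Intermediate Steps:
B(n) = 7 + 4*n² (B(n) = 7 + (n + n)*(n + n) = 7 + (2*n)*(2*n) = 7 + 4*n²)
X(u) = u + u² (X(u) = u² + u = u + u²)
Q = 4437873/16096698752078 (Q = 1/(-1905*(1 - 1905) + 836318/4437873) = 1/(-1905*(-1904) + 836318*(1/4437873)) = 1/(3627120 + 836318/4437873) = 1/(16096698752078/4437873) = 4437873/16096698752078 ≈ 2.7570e-7)
(1698394 + 1057793)/(B(1806) + Q) = (1698394 + 1057793)/((7 + 4*1806²) + 4437873/16096698752078) = 2756187/((7 + 4*3261636) + 4437873/16096698752078) = 2756187/((7 + 13046544) + 4437873/16096698752078) = 2756187/(13046551 + 4437873/16096698752078) = 2756187/(210006401200626420851/16096698752078) = 2756187*(16096698752078/210006401200626420851) = 44365511843393606586/210006401200626420851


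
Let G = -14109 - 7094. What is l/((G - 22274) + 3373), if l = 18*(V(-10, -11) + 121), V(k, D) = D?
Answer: -55/1114 ≈ -0.049372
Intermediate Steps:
G = -21203
l = 1980 (l = 18*(-11 + 121) = 18*110 = 1980)
l/((G - 22274) + 3373) = 1980/((-21203 - 22274) + 3373) = 1980/(-43477 + 3373) = 1980/(-40104) = 1980*(-1/40104) = -55/1114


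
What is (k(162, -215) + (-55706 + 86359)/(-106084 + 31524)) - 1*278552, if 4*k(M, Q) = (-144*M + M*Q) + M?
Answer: -21849913213/74560 ≈ -2.9305e+5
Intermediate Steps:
k(M, Q) = -143*M/4 + M*Q/4 (k(M, Q) = ((-144*M + M*Q) + M)/4 = (-143*M + M*Q)/4 = -143*M/4 + M*Q/4)
(k(162, -215) + (-55706 + 86359)/(-106084 + 31524)) - 1*278552 = ((¼)*162*(-143 - 215) + (-55706 + 86359)/(-106084 + 31524)) - 1*278552 = ((¼)*162*(-358) + 30653/(-74560)) - 278552 = (-14499 + 30653*(-1/74560)) - 278552 = (-14499 - 30653/74560) - 278552 = -1081076093/74560 - 278552 = -21849913213/74560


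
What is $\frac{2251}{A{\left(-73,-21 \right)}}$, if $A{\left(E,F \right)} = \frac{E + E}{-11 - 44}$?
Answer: $\frac{123805}{146} \approx 847.98$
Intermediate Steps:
$A{\left(E,F \right)} = - \frac{2 E}{55}$ ($A{\left(E,F \right)} = \frac{2 E}{-55} = 2 E \left(- \frac{1}{55}\right) = - \frac{2 E}{55}$)
$\frac{2251}{A{\left(-73,-21 \right)}} = \frac{2251}{\left(- \frac{2}{55}\right) \left(-73\right)} = \frac{2251}{\frac{146}{55}} = 2251 \cdot \frac{55}{146} = \frac{123805}{146}$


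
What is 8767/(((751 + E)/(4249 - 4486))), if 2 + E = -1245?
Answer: 2077779/496 ≈ 4189.1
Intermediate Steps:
E = -1247 (E = -2 - 1245 = -1247)
8767/(((751 + E)/(4249 - 4486))) = 8767/(((751 - 1247)/(4249 - 4486))) = 8767/((-496/(-237))) = 8767/((-496*(-1/237))) = 8767/(496/237) = 8767*(237/496) = 2077779/496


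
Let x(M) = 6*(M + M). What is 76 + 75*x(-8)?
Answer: -7124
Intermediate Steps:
x(M) = 12*M (x(M) = 6*(2*M) = 12*M)
76 + 75*x(-8) = 76 + 75*(12*(-8)) = 76 + 75*(-96) = 76 - 7200 = -7124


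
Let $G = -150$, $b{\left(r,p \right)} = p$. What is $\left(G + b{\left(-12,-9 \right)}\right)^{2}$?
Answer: $25281$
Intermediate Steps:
$\left(G + b{\left(-12,-9 \right)}\right)^{2} = \left(-150 - 9\right)^{2} = \left(-159\right)^{2} = 25281$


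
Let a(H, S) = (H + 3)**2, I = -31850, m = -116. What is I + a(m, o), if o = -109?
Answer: -19081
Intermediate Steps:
a(H, S) = (3 + H)**2
I + a(m, o) = -31850 + (3 - 116)**2 = -31850 + (-113)**2 = -31850 + 12769 = -19081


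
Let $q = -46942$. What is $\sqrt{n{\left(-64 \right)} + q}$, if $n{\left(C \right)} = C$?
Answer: $i \sqrt{47006} \approx 216.81 i$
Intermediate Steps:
$\sqrt{n{\left(-64 \right)} + q} = \sqrt{-64 - 46942} = \sqrt{-47006} = i \sqrt{47006}$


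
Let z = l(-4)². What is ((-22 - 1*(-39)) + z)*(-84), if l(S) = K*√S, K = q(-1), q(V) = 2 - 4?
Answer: -84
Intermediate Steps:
q(V) = -2
K = -2
l(S) = -2*√S
z = -16 (z = (-4*I)² = -16)
((-22 - 1*(-39)) + z)*(-84) = ((-22 - 1*(-39)) - 16)*(-84) = ((-22 + 39) - 16)*(-84) = (17 - 16)*(-84) = 1*(-84) = -84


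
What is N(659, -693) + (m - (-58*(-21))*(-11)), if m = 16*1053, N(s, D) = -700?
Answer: 29546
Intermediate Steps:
m = 16848
N(659, -693) + (m - (-58*(-21))*(-11)) = -700 + (16848 - (-58*(-21))*(-11)) = -700 + (16848 - 1218*(-11)) = -700 + (16848 - 1*(-13398)) = -700 + (16848 + 13398) = -700 + 30246 = 29546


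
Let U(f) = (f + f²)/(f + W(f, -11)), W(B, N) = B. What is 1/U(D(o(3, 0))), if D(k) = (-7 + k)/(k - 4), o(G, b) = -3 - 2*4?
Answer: 10/11 ≈ 0.90909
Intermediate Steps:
o(G, b) = -11 (o(G, b) = -3 - 8 = -11)
D(k) = (-7 + k)/(-4 + k)
U(f) = (f + f²)/(2*f) (U(f) = (f + f²)/(f + f) = (f + f²)/((2*f)) = (f + f²)*(1/(2*f)) = (f + f²)/(2*f))
1/U(D(o(3, 0))) = 1/(½ + ((-7 - 11)/(-4 - 11))/2) = 1/(½ + (-18/(-15))/2) = 1/(½ + (-1/15*(-18))/2) = 1/(½ + (½)*(6/5)) = 1/(½ + ⅗) = 1/(11/10) = 10/11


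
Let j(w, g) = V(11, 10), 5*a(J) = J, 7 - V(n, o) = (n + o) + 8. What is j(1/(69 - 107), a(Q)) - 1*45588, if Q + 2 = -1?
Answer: -45610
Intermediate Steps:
Q = -3 (Q = -2 - 1 = -3)
V(n, o) = -1 - n - o (V(n, o) = 7 - ((n + o) + 8) = 7 - (8 + n + o) = 7 + (-8 - n - o) = -1 - n - o)
a(J) = J/5
j(w, g) = -22 (j(w, g) = -1 - 1*11 - 1*10 = -1 - 11 - 10 = -22)
j(1/(69 - 107), a(Q)) - 1*45588 = -22 - 1*45588 = -22 - 45588 = -45610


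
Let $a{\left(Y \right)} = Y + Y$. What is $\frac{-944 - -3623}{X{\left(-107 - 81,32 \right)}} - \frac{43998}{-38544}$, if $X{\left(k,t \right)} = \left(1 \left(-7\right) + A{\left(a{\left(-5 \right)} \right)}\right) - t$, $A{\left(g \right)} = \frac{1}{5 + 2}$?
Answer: $- \frac{14809337}{218416} \approx -67.803$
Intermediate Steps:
$a{\left(Y \right)} = 2 Y$
$A{\left(g \right)} = \frac{1}{7}$
$X{\left(k,t \right)} = - \frac{48}{7} - t$ ($X{\left(k,t \right)} = \left(1 \left(-7\right) + \frac{1}{7}\right) - t = \left(-7 + \frac{1}{7}\right) - t = - \frac{48}{7} - t$)
$\frac{-944 - -3623}{X{\left(-107 - 81,32 \right)}} - \frac{43998}{-38544} = \frac{-944 - -3623}{- \frac{48}{7} - 32} - \frac{43998}{-38544} = \frac{-944 + 3623}{- \frac{48}{7} - 32} - - \frac{7333}{6424} = \frac{2679}{- \frac{272}{7}} + \frac{7333}{6424} = 2679 \left(- \frac{7}{272}\right) + \frac{7333}{6424} = - \frac{18753}{272} + \frac{7333}{6424} = - \frac{14809337}{218416}$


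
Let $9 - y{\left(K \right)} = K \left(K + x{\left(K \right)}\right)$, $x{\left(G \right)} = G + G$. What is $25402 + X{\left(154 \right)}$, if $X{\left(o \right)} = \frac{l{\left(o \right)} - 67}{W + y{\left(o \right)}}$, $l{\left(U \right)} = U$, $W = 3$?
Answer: $\frac{602332195}{23712} \approx 25402.0$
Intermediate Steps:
$x{\left(G \right)} = 2 G$
$y{\left(K \right)} = 9 - 3 K^{2}$ ($y{\left(K \right)} = 9 - K \left(K + 2 K\right) = 9 - K 3 K = 9 - 3 K^{2}$)
$X{\left(o \right)} = \frac{-67 + o}{12 - 3 o^{2}}$ ($X{\left(o \right)} = \frac{o - 67}{3 - \left(-9 + 3 o^{2}\right)} = \frac{-67 + o}{12 - 3 o^{2}}$)
$25402 + X{\left(154 \right)} = 25402 + \frac{67 - 154}{3 \left(-4 + 154^{2}\right)} = 25402 + \frac{67 - 154}{3 \left(-4 + 23716\right)} = 25402 + \frac{1}{3} \cdot \frac{1}{23712} \left(-87\right) = 25402 - \frac{29}{23712} = \frac{602332195}{23712}$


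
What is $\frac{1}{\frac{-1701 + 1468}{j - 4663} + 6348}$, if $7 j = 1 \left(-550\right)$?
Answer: $\frac{33191}{210698099} \approx 0.00015753$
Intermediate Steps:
$j = - \frac{550}{7}$ ($j = \frac{1 \left(-550\right)}{7} = \frac{1}{7} \left(-550\right) = - \frac{550}{7} \approx -78.571$)
$\frac{1}{\frac{-1701 + 1468}{j - 4663} + 6348} = \frac{1}{\frac{-1701 + 1468}{- \frac{550}{7} - 4663} + 6348} = \frac{1}{- \frac{233}{- \frac{33191}{7}} + 6348} = \frac{1}{\left(-233\right) \left(- \frac{7}{33191}\right) + 6348} = \frac{1}{\frac{1631}{33191} + 6348} = \frac{1}{\frac{210698099}{33191}} = \frac{33191}{210698099}$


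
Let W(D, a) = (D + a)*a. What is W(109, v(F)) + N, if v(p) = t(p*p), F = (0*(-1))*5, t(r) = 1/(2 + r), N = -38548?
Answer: -153973/4 ≈ -38493.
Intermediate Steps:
F = 0 (F = 0*5 = 0)
v(p) = 1/(2 + p**2) (v(p) = 1/(2 + p*p) = 1/(2 + p**2))
W(D, a) = a*(D + a)
W(109, v(F)) + N = (109 + 1/(2 + 0**2))/(2 + 0**2) - 38548 = (109 + 1/(2 + 0))/(2 + 0) - 38548 = (109 + 1/2)/2 - 38548 = (1/2)*(219/2) - 38548 = 219/4 - 38548 = -153973/4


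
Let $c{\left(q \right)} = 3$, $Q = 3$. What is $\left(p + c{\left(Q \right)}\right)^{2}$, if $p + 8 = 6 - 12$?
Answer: $121$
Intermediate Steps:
$p = -14$ ($p = -8 + \left(6 - 12\right) = -8 - 6 = -14$)
$\left(p + c{\left(Q \right)}\right)^{2} = \left(-14 + 3\right)^{2} = \left(-11\right)^{2} = 121$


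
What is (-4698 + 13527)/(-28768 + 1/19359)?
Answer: -170920611/556919711 ≈ -0.30690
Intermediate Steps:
(-4698 + 13527)/(-28768 + 1/19359) = 8829/(-28768 + 1/19359) = 8829/(-556919711/19359) = 8829*(-19359/556919711) = -170920611/556919711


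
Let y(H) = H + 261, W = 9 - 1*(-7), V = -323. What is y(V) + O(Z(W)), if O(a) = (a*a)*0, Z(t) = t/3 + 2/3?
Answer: -62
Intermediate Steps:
W = 16 (W = 9 + 7 = 16)
y(H) = 261 + H
Z(t) = ⅔ + t/3 (Z(t) = t*(⅓) + 2*(⅓) = t/3 + ⅔ = ⅔ + t/3)
O(a) = 0 (O(a) = a²*0 = 0)
y(V) + O(Z(W)) = (261 - 323) + 0 = -62 + 0 = -62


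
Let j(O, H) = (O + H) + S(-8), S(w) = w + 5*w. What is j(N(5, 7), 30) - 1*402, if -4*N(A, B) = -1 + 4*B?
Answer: -1707/4 ≈ -426.75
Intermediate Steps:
N(A, B) = ¼ - B (N(A, B) = -(-1 + 4*B)/4 = ¼ - B)
S(w) = 6*w
j(O, H) = -48 + H + O (j(O, H) = (O + H) + 6*(-8) = (H + O) - 48 = -48 + H + O)
j(N(5, 7), 30) - 1*402 = (-48 + 30 + (¼ - 1*7)) - 1*402 = (-48 + 30 + (¼ - 7)) - 402 = (-48 + 30 - 27/4) - 402 = -99/4 - 402 = -1707/4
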